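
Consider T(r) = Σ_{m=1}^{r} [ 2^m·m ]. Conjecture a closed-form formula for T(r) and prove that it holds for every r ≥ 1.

T(r) = 2·2^r(r - 1) + 2

We claim T(r) = 2·2^r(r - 1) + 2 for all r ≥ 1.
Base case (r = 1): T(1) = 2, and the closed form gives 2. They agree.
Suppose the result is true for r = m, so T(m) = 2·2^m(m - 1) + 2.
Then T(m+1) = T(m) + (2^(m + 1)(m + 1)) = (2·2^m(m - 1) + 2) + (2^(m + 1)(m + 1)).
Simplifying, T(m+1) = 4·2^m·m + 2 = 2·2^(m+1)((m+1) - 1) + 2,
which is the closed form with r = m+1.
This completes the induction.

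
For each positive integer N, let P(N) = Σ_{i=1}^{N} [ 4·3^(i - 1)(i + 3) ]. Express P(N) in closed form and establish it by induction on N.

P(N) = 3^N(2N + 5) - 5

We claim P(N) = 3^N(2N + 5) - 5 for all N ≥ 1.
Base case (N = 1): P(1) = 16, and the closed form gives 16. They agree.
Inductive step: assume the claim holds for N = i, so P(i) = 3^i(2i + 5) - 5.
Then P(i+1) = P(i) + (4·3^i(i + 4)) = (3^i(2i + 5) - 5) + (4·3^i(i + 4)).
Simplifying, P(i+1) = 6·3^i·i + 21·3^i - 5 = 3^(i+1)(2(i+1) + 5) - 5,
which is the closed form with N = i+1.
This completes the induction.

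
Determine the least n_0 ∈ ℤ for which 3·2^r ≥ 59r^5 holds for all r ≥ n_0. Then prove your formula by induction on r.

At r = 28: 805306368 < 1015411712, so the inequality fails and n_0 ≥ 29. We prove 3·2^r ≥ 59r^5 for all r ≥ 29.
Base step (r = 29): 3·2^r = 1610612736 and 59r^5 = 1210157791, so 1610612736 ≥ 1210157791.
Inductive step: suppose the statement holds for some j ≥ 29, so 3·2^j ≥ 59j^5.
Then 3·2^(j + 1) = 2·(3·2^j) ≥ 2·(59j^5).
Also, for j ≥ 29 we have 2·(59j^5) ≥ 59(j+1)^5, since 2 ≥ (1 + 1/j)^5 for all j ≥ 29.
Combining, 3·2^(j + 1) ≥ 59(j+1)^5.
This completes the induction.
Hence the smallest such n_0 is 29.

n_0 = 29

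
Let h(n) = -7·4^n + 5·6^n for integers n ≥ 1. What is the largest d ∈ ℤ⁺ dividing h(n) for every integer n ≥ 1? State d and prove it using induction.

Computing the first values: h(1) = 2 and h(2) = 68; gcd(2, 68) = 2, so d ≤ 2.
We prove 2 | -7·4^n + 5·6^n for all n ≥ 1 by induction on n.
For the base case n = 1: h(1) = 2 = 2·(1), so 2 | h(1).
Inductive step: assume the claim holds for n = j, i.e. 2 | h(j). Then
h(j+1) − 6·h(j) = (-7·4^(j+1) + 5·6^(j+1)) − 6·(-7·4^j + 5·6^j) = (-7)·4^j·(4 − 6) = (14)·4^j. Since 2 | h(j) by the inductive hypothesis, 2 | 6·h(j); and 2 | 14 since 14 = 2·7. Therefore 2 | h(j+1).
By the principle of mathematical induction, the result holds for all n ≥ 1.
Therefore the largest such d is 2.

d = 2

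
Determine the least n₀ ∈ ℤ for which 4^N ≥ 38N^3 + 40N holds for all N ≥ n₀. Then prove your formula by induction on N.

At N = 6: 4096 < 8448, so the inequality fails and n₀ ≥ 7. We prove 4^N ≥ 38N^3 + 40N for all N ≥ 7.
Base case (N = 7): 4^N = 16384 and 38N^3 + 40N = 13314, so 16384 ≥ 13314.
Suppose the result is true for N = p, so 4^p ≥ 38p^3 + 40p.
Then 4^(p + 1) = 4·(4^p) ≥ 4·(38p^3 + 40p).
Also, for p ≥ 7 we have 4·(38p^3 + 40p) ≥ 38(p+1)^3 + 40(p+1), since 4·(38p^3 + 40p) − (38(p+1)^3 + 40(p+1)) = 114p^3 - 114p^2 + 6p - 78, which is nonnegative for all p ≥ 7.
Combining, 4^(p + 1) ≥ 38(p+1)^3 + 40(p+1).
By the principle of mathematical induction, the result holds for all N ≥ 7.
Hence the smallest such n₀ is 7.

n₀ = 7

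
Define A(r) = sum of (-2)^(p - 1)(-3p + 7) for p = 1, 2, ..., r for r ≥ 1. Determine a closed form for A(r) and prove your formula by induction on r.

We claim A(r) = (-2)^r(r - 2) + 2 for all r ≥ 1.
When r = 1: A(1) = 4, and the closed form gives 4. They agree.
Suppose the result is true for r = p, so A(p) = (-2)^p(p - 2) + 2.
Then A(p+1) = A(p) + ((-2)^p(-3p + 4)) = ((-2)^p(p - 2) + 2) + ((-2)^p(-3p + 4)).
Simplifying, A(p+1) = -2(-2)^p·p + 2(-2)^p + 2 = (-2)^(p+1)((p+1) - 2) + 2,
which is the closed form with r = p+1.
Hence, by induction on r, the claim holds for every r ≥ 1.

A(r) = (-2)^r(r - 2) + 2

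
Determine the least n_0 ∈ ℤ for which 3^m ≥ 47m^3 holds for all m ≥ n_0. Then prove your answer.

n_0 = 10

At m = 9: 19683 < 34263, so the inequality fails and n_0 ≥ 10. We prove 3^m ≥ 47m^3 for all m ≥ 10.
Base step (m = 10): 3^m = 59049 and 47m^3 = 47000, so 59049 ≥ 47000.
For the inductive step, assume it holds for an arbitrary i ≥ 10, so 3^i ≥ 47i^3.
Then 3^(i + 1) = 3·(3^i) ≥ 3·(47i^3).
Also, for i ≥ 10 we have 3·(47i^3) ≥ 47(i+1)^3, since 3 ≥ (1 + 1/i)^3 for all i ≥ 10.
Combining, 3^(i + 1) ≥ 47(i+1)^3.
By the principle of mathematical induction, the result holds for all m ≥ 10.
Hence the smallest such n_0 is 10.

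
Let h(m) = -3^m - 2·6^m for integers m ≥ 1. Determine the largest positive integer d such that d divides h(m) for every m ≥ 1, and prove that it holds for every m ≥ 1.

Computing the first values: h(1) = -15 and h(2) = -81; gcd(-15, -81) = 3, so d ≤ 3.
We prove 3 | -3^m - 2·6^m for all m ≥ 1 by induction on m.
Base step (m = 1): h(1) = -15 = 3·(-5), so 3 | h(1).
Inductive step: assume the claim holds for m = k, i.e. 3 | h(k). Then
h(k+1) − 6·h(k) = (-3^(k+1) - 2·6^(k+1)) − 6·(-3^k - 2·6^k) = (-1)·3^k·(3 − 6) = (3)·3^k. Since 3 | h(k) by the inductive hypothesis, 3 | 6·h(k); and 3 | 3 since 3 = 3·1. Therefore 3 | h(k+1).
By the principle of mathematical induction, the result holds for all m ≥ 1.
Therefore the largest such d is 3.

d = 3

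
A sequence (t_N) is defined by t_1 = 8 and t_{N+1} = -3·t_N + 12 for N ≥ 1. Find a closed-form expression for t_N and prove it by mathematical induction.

Computing the first terms: t_1 = 8, t_2 = -12, t_3 = 48. This suggests t_N = 5(-3)^(N - 1) + 3.
For the base case N = 1: the formula gives 8 = 8 = t_1.
Inductive step: assume the claim holds for N = m, so t_m = 5(-3)^(m - 1) + 3.
Then t_{m+1} = -3·t_m + 12 = -3·(5(-3)^(m - 1) + 3) + 12 = 5(-3)^m + 3 = 5(-3)^((m+1) - 1) + 3,
which is the claimed formula at N = m+1.
This completes the induction.

t_N = 5(-3)^(N - 1) + 3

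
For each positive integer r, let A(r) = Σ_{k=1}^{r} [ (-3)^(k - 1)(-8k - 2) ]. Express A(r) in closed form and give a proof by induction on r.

We claim A(r) = (-3)^r(2r + 1) - 1 for all r ≥ 1.
Base step (r = 1): A(1) = -10, and the closed form gives -10. They agree.
Suppose the result is true for r = k, so A(k) = (-3)^k(2k + 1) - 1.
Then A(k+1) = A(k) + ((-3)^k(-8k - 10)) = ((-3)^k(2k + 1) - 1) + ((-3)^k(-8k - 10)).
Simplifying, A(k+1) = -6(-3)^k·k - 9(-3)^k - 1 = (-3)^(k+1)(2(k+1) + 1) - 1,
which is the closed form with r = k+1.
By induction, the statement is established for all r ≥ 1.

A(r) = (-3)^r(2r + 1) - 1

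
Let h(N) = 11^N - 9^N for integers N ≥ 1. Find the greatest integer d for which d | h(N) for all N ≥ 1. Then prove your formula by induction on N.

d = 2

Computing the first values: h(1) = 2 and h(2) = 40; gcd(2, 40) = 2, so d ≤ 2.
We prove 2 | 11^N - 9^N for all N ≥ 1 by induction on N.
Base case (N = 1): h(1) = 2 = 2·(1), so 2 | h(1).
Suppose the result is true for N = k, i.e. 2 | h(k). Then
11^{k+1} − 9^{k+1} = 11·11^k − 9·9^k = 11·(11^k − 9^k) + (2)·9^k. The first term is divisible by 2 by the inductive hypothesis, and the second term (2)·9^k is divisible by 2 since 2 | 2. Hence 2 | h(k+1).
By induction, the statement is established for all N ≥ 1.
Therefore the largest such d is 2.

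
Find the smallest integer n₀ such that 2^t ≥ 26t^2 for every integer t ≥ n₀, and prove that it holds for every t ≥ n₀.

n₀ = 12

At t = 11: 2048 < 3146, so the inequality fails and n₀ ≥ 12. We prove 2^t ≥ 26t^2 for all t ≥ 12.
For the base case t = 12: 2^t = 4096 and 26t^2 = 3744, so 4096 ≥ 3744.
For the inductive step, assume it holds for an arbitrary i ≥ 12, so 2^i ≥ 26i^2.
Then 2^(i + 1) = 2·(2^i) ≥ 2·(26i^2).
Also, for i ≥ 12 we have 2·(26i^2) ≥ 26(i+1)^2, since 2 ≥ (1 + 1/i)^2 for all i ≥ 12.
Combining, 2^(i + 1) ≥ 26(i+1)^2.
Hence, by induction on t, the claim holds for every t ≥ 12.
Hence the smallest such n₀ is 12.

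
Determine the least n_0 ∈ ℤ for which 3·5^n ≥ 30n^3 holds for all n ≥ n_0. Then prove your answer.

At n = 4: 1875 < 1920, so the inequality fails and n_0 ≥ 5. We prove 3·5^n ≥ 30n^3 for all n ≥ 5.
For the base case n = 5: 3·5^n = 9375 and 30n^3 = 3750, so 9375 ≥ 3750.
For the inductive step, assume it holds for an arbitrary i ≥ 5, so 3·5^i ≥ 30i^3.
Then 3·5^(i + 1) = 5·(3·5^i) ≥ 5·(30i^3).
Also, for i ≥ 5 we have 5·(30i^3) ≥ 30(i+1)^3, since 5 ≥ (1 + 1/i)^3 for all i ≥ 5.
Combining, 3·5^(i + 1) ≥ 30(i+1)^3.
By induction, the statement is established for all n ≥ 5.
Hence the smallest such n_0 is 5.

n_0 = 5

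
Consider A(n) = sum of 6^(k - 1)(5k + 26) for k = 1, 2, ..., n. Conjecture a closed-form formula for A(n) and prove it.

We claim A(n) = 6^n(n + 5) - 5 for all n ≥ 1.
For the base case n = 1: A(1) = 31, and the closed form gives 31. They agree.
Inductive step: suppose the statement holds for some k ≥ 1, so A(k) = 6^k(k + 5) - 5.
Then A(k+1) = A(k) + (6^k(5k + 31)) = (6^k(k + 5) - 5) + (6^k(5k + 31)).
Simplifying, A(k+1) = 6^(k + 1)k + 6^(k + 2) - 5 = 6^(k+1)((k+1) + 5) - 5,
which is the closed form with n = k+1.
This completes the induction.

A(n) = 6^n(n + 5) - 5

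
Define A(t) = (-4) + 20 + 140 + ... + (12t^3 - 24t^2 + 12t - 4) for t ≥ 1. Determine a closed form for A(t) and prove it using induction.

A(t) = t(3t^3 - 2t^2 - 3t - 2)

We claim A(t) = t(3t^3 - 2t^2 - 3t - 2) for all t ≥ 1.
Base step (t = 1): A(1) = -4, and the closed form gives -4. They agree.
For the inductive step, assume it holds for an arbitrary r ≥ 1, so A(r) = r(3r^3 - 2r^2 - 3r - 2).
Then A(r+1) = A(r) + (12r^3 + 12r^2 - 4) = (r(3r^3 - 2r^2 - 3r - 2)) + (12r^3 + 12r^2 - 4).
Simplifying, A(r+1) = (r + 1)(3r^3 + 7r^2 + 2r - 4) = (r+1)(3(r+1)^3 - 2(r+1)^2 - 3(r+1) - 2),
which is the closed form with t = r+1.
By the principle of mathematical induction, the result holds for all t ≥ 1.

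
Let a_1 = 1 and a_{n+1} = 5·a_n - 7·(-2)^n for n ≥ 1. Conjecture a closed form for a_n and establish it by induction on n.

Computing the first terms: a_1 = 1, a_2 = 19, a_3 = 67. This suggests a_n = (-2)^n + 3·5^(n - 1).
When n = 1: the formula gives 1 = 1 = a_1.
Inductive step: assume the claim holds for n = m, so a_m = (-2)^m + 3·5^(m - 1).
Then a_{m+1} = 5·a_m - 7·(-2)^m = 5·((-2)^m + 3·5^(m - 1)) - 7·(-2)^m = (-2)^(m + 1) + 3·5^m = (-2)^(m+1) + 3·5^((m+1) - 1),
which is the claimed formula at n = m+1.
By induction, the statement is established for all n ≥ 1.

a_n = (-2)^n + 3·5^(n - 1)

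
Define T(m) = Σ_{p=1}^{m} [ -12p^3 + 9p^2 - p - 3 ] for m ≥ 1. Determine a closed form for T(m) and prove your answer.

T(m) = -m(3m^3 + 3m^2 - m + 2)

We claim T(m) = -m(3m^3 + 3m^2 - m + 2) for all m ≥ 1.
Base case (m = 1): T(1) = -7, and the closed form gives -7. They agree.
For the inductive step, assume it holds for an arbitrary p ≥ 1, so T(p) = p(-3p^3 - 3p^2 + p - 2).
Then T(p+1) = T(p) + (-p - 12(p + 1)^3 + 9(p + 1)^2 - 4) = (p(-3p^3 - 3p^2 + p - 2)) + (-p - 12(p + 1)^3 + 9(p + 1)^2 - 4).
Simplifying, T(p+1) = -(p + 1)(3p^3 + 12p^2 + 14p + 7) = -(p+1)(3(p+1)^3 + 3(p+1)^2 - (p+1) + 2),
which is the closed form with m = p+1.
By induction, the statement is established for all m ≥ 1.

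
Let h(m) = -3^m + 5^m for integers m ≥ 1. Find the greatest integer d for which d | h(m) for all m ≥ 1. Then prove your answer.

Computing the first values: h(1) = 2 and h(2) = 16; gcd(2, 16) = 2, so d ≤ 2.
We prove 2 | -3^m + 5^m for all m ≥ 1 by induction on m.
For the base case m = 1: h(1) = 2 = 2·(1), so 2 | h(1).
For the inductive step, assume it holds for an arbitrary k ≥ 1, i.e. 2 | h(k). Then
5^{k+1} − 3^{k+1} = 5·5^k − 3·3^k = 5·(5^k − 3^k) + (2)·3^k. The first term is divisible by 2 by the inductive hypothesis, and the second term (2)·3^k is divisible by 2 since 2 | 2. Hence 2 | h(k+1).
By the principle of mathematical induction, the result holds for all m ≥ 1.
Therefore the largest such d is 2.

d = 2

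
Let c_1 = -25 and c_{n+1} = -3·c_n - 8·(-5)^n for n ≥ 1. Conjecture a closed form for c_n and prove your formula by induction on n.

Computing the first terms: c_1 = -25, c_2 = 115, c_3 = -545. This suggests c_n = -5(-3)^(n - 1) + 4(-5)^n.
For the base case n = 1: the formula gives -25 = -25 = c_1.
For the inductive step, assume it holds for an arbitrary i ≥ 1, so c_i = -5(-3)^(i - 1) + 4(-5)^i.
Then c_{i+1} = -3·c_i - 8·(-5)^i = -3·(-5(-3)^(i - 1) + 4(-5)^i) - 8·(-5)^i = -5(-3)^i + 4(-5)^(i + 1) = -5(-3)^((i+1) - 1) + 4(-5)^(i+1),
which is the claimed formula at n = i+1.
Hence, by induction on n, the claim holds for every n ≥ 1.

c_n = -5(-3)^(n - 1) + 4(-5)^n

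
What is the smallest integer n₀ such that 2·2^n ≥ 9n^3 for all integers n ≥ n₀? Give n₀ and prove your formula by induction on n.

n₀ = 14

At n = 13: 16384 < 19773, so the inequality fails and n₀ ≥ 14. We prove 2·2^n ≥ 9n^3 for all n ≥ 14.
For the base case n = 14: 2·2^n = 32768 and 9n^3 = 24696, so 32768 ≥ 24696.
Suppose the result is true for n = m, so 2·2^m ≥ 9m^3.
Then 2·2^(m + 1) = 2·(2·2^m) ≥ 2·(9m^3).
Also, for m ≥ 14 we have 2·(9m^3) ≥ 9(m+1)^3, since 2 ≥ (1 + 1/m)^3 for all m ≥ 14.
Combining, 2·2^(m + 1) ≥ 9(m+1)^3.
By the principle of mathematical induction, the result holds for all n ≥ 14.
Hence the smallest such n₀ is 14.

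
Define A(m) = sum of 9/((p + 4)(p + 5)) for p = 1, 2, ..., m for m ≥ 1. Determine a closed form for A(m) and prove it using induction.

A(m) = 9m/(5(m + 5))

We claim A(m) = 9m/(5(m + 5)) for all m ≥ 1.
Base case (m = 1): A(1) = 3/10, and the closed form gives 3/10. They agree.
Inductive step: assume the claim holds for m = p, so A(p) = 9p/(5(p + 5)).
Then A(p+1) = A(p) + (9/((p + 5)(p + 6))) = (9p/(5(p + 5))) + (9/((p + 5)(p + 6))).
Simplifying, A(p+1) = 9(p + 1)/(5(p + 6)) = 9(p+1)/(5((p+1) + 5)),
which is the closed form with m = p+1.
By the principle of mathematical induction, the result holds for all m ≥ 1.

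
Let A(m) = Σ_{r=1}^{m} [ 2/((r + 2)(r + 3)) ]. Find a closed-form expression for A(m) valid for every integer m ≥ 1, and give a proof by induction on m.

A(m) = 2m/(3(m + 3))

We claim A(m) = 2m/(3(m + 3)) for all m ≥ 1.
For the base case m = 1: A(1) = 1/6, and the closed form gives 1/6. They agree.
Inductive step: suppose the statement holds for some r ≥ 1, so A(r) = 2r/(3(r + 3)).
Then A(r+1) = A(r) + (2/((r + 3)(r + 4))) = (2r/(3(r + 3))) + (2/((r + 3)(r + 4))).
Simplifying, A(r+1) = 2(r + 1)/(3(r + 4)) = 2(r+1)/(3((r+1) + 3)),
which is the closed form with m = r+1.
Hence, by induction on m, the claim holds for every m ≥ 1.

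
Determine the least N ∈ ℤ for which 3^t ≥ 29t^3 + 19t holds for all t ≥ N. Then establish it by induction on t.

N = 10

At t = 9: 19683 < 21312, so the inequality fails and N ≥ 10. We prove 3^t ≥ 29t^3 + 19t for all t ≥ 10.
Base case (t = 10): 3^t = 59049 and 29t^3 + 19t = 29190, so 59049 ≥ 29190.
Inductive step: suppose the statement holds for some r ≥ 10, so 3^r ≥ 29r^3 + 19r.
Then 3^(r + 1) = 3·(3^r) ≥ 3·(29r^3 + 19r).
Also, for r ≥ 10 we have 3·(29r^3 + 19r) ≥ 29(r+1)^3 + 19(r+1), since 3·(29r^3 + 19r) − (29(r+1)^3 + 19(r+1)) = 58r^3 - 87r^2 - 49r - 48, which is nonnegative for all r ≥ 10.
Combining, 3^(r + 1) ≥ 29(r+1)^3 + 19(r+1).
By the principle of mathematical induction, the result holds for all t ≥ 10.
Hence the smallest such N is 10.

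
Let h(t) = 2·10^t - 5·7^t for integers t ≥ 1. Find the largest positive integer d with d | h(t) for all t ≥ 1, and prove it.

d = 15

Computing the first values: h(1) = -15 and h(2) = -45; gcd(-15, -45) = 15, so d ≤ 15.
We prove 15 | 2·10^t - 5·7^t for all t ≥ 1 by induction on t.
Base case (t = 1): h(1) = -15 = 15·(-1), so 15 | h(1).
Inductive step: assume the claim holds for t = j, i.e. 15 | h(j). Then
h(j+1) − 10·h(j) = (2·10^(j+1) - 5·7^(j+1)) − 10·(2·10^j - 5·7^j) = (-5)·7^j·(7 − 10) = (15)·7^j. Since 15 | h(j) by the inductive hypothesis, 15 | 10·h(j); and 15 | 15 since 15 = 15·1. Therefore 15 | h(j+1).
This completes the induction.
Therefore the largest such d is 15.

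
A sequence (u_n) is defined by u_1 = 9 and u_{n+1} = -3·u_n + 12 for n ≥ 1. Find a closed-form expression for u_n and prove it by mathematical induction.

u_n = -2(-3)^n + 3

Computing the first terms: u_1 = 9, u_2 = -15, u_3 = 57. This suggests u_n = -2(-3)^n + 3.
When n = 1: the formula gives 9 = 9 = u_1.
Inductive step: assume the claim holds for n = r, so u_r = -2(-3)^r + 3.
Then u_{r+1} = -3·u_r + 12 = -3·(-2(-3)^r + 3) + 12 = -2(-3)^(r + 1) + 3,
which is the claimed formula at n = r+1.
By the principle of mathematical induction, the result holds for all n ≥ 1.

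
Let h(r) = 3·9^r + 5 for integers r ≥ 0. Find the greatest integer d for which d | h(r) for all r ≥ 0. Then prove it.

Computing the first values: h(0) = 8 and h(1) = 32; gcd(8, 32) = 8, so d ≤ 8.
We prove 8 | 3·9^r + 5 for all r ≥ 0 by induction on r.
Base step (r = 0): h(0) = 8 = 8·(1), so 8 | h(0).
Inductive step: assume the claim holds for r = k, i.e. 8 | h(k). Then
h(k+1) = 3·9^(k+1) + 5 = 9·(3·9^k + 5) - 40 = 9·h(k) - 40. The first term is divisible by 8 by the inductive hypothesis, and -40 is divisible by 8. Hence 8 | h(k+1).
Hence, by induction on r, the claim holds for every r ≥ 0.
Therefore the largest such d is 8.

d = 8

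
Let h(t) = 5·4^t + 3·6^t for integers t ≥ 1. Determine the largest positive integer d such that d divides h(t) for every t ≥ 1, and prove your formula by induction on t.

Computing the first values: h(1) = 38 and h(2) = 188; gcd(38, 188) = 2, so d ≤ 2.
We prove 2 | 5·4^t + 3·6^t for all t ≥ 1 by induction on t.
Base step (t = 1): h(1) = 38 = 2·(19), so 2 | h(1).
For the inductive step, assume it holds for an arbitrary j ≥ 1, i.e. 2 | h(j). Then
h(j+1) − 6·h(j) = (5·4^(j+1) + 3·6^(j+1)) − 6·(5·4^j + 3·6^j) = (5)·4^j·(4 − 6) = (-10)·4^j. Since 2 | h(j) by the inductive hypothesis, 2 | 6·h(j); and 2 | -10 since -10 = 2·-5. Therefore 2 | h(j+1).
By induction, the statement is established for all t ≥ 1.
Therefore the largest such d is 2.

d = 2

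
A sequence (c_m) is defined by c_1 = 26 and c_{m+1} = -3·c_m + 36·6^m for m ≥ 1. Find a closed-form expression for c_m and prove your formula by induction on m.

c_m = 2(-3)^(m - 1) + 4·6^m

Computing the first terms: c_1 = 26, c_2 = 138, c_3 = 882. This suggests c_m = 2(-3)^(m - 1) + 4·6^m.
For the base case m = 1: the formula gives 26 = 26 = c_1.
Inductive step: assume the claim holds for m = k, so c_k = 2(-3)^(k - 1) + 4·6^k.
Then c_{k+1} = -3·c_k + 36·6^k = -3·(2(-3)^(k - 1) + 4·6^k) + 36·6^k = 2(-3)^k + 4·6^(k + 1) = 2(-3)^((k+1) - 1) + 4·6^(k+1),
which is the claimed formula at m = k+1.
This completes the induction.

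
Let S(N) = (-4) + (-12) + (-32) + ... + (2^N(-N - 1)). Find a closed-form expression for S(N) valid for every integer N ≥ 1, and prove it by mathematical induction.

S(N) = -2^(N + 1)N

We claim S(N) = -2^(N + 1)N for all N ≥ 1.
When N = 1: S(1) = -4, and the closed form gives -4. They agree.
Inductive step: assume the claim holds for N = p, so S(p) = -2^(p + 1)p.
Then S(p+1) = S(p) + (2^(p + 1)(-p - 2)) = (-2^(p + 1)p) + (2^(p + 1)(-p - 2)).
Simplifying, S(p+1) = 2^(p + 2)(-p - 1) = -2^((p+1) + 1)(p+1),
which is the closed form with N = p+1.
Hence, by induction on N, the claim holds for every N ≥ 1.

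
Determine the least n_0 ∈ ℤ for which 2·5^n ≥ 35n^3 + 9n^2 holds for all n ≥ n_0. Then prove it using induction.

At n = 4: 1250 < 2384, so the inequality fails and n_0 ≥ 5. We prove 2·5^n ≥ 35n^3 + 9n^2 for all n ≥ 5.
Base step (n = 5): 2·5^n = 6250 and 35n^3 + 9n^2 = 4600, so 6250 ≥ 4600.
Suppose the result is true for n = j, so 2·5^j ≥ 35j^3 + 9j^2.
Then 2·5^(j + 1) = 5·(2·5^j) ≥ 5·(35j^3 + 9j^2).
Also, for j ≥ 5 we have 5·(35j^3 + 9j^2) ≥ 35(j+1)^3 + 9(j+1)^2, since 5·(35j^3 + 9j^2) − (35(j+1)^3 + 9(j+1)^2) = 140j^3 - 69j^2 - 123j - 44, which is nonnegative for all j ≥ 5.
Combining, 2·5^(j + 1) ≥ 35(j+1)^3 + 9(j+1)^2.
By induction, the statement is established for all n ≥ 5.
Hence the smallest such n_0 is 5.

n_0 = 5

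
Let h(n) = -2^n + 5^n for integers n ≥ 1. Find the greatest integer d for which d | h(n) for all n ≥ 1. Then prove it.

Computing the first values: h(1) = 3 and h(2) = 21; gcd(3, 21) = 3, so d ≤ 3.
We prove 3 | -2^n + 5^n for all n ≥ 1 by induction on n.
When n = 1: h(1) = 3 = 3·(1), so 3 | h(1).
Inductive step: assume the claim holds for n = j, i.e. 3 | h(j). Then
5^{j+1} − 2^{j+1} = 5·5^j − 2·2^j = 5·(5^j − 2^j) + (3)·2^j. The first term is divisible by 3 by the inductive hypothesis, and the second term (3)·2^j is divisible by 3 since 3 | 3. Hence 3 | h(j+1).
By induction, the statement is established for all n ≥ 1.
Therefore the largest such d is 3.

d = 3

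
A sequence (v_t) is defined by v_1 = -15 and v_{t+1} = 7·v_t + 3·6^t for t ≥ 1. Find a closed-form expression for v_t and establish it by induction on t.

v_t = -3·6^t + 3·7^(t - 1)

Computing the first terms: v_1 = -15, v_2 = -87, v_3 = -501. This suggests v_t = -3·6^t + 3·7^(t - 1).
For the base case t = 1: the formula gives -15 = -15 = v_1.
Inductive step: assume the claim holds for t = r, so v_r = -3·6^r + 3·7^(r - 1).
Then v_{r+1} = 7·v_r + 3·6^r = 7·(-3·6^r + 3·7^(r - 1)) + 3·6^r = -3·6^(r + 1) + 3·7^r = -3·6^(r+1) + 3·7^((r+1) - 1),
which is the claimed formula at t = r+1.
By induction, the statement is established for all t ≥ 1.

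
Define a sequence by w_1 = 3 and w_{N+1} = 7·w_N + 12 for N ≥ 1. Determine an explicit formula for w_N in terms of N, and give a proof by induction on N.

w_N = 5·7^(N - 1) - 2

Computing the first terms: w_1 = 3, w_2 = 33, w_3 = 243. This suggests w_N = 5·7^(N - 1) - 2.
For the base case N = 1: the formula gives 3 = 3 = w_1.
Suppose the result is true for N = m, so w_m = 5·7^(m - 1) - 2.
Then w_{m+1} = 7·w_m + 12 = 7·(5·7^(m - 1) - 2) + 12 = 5·7^m - 2 = 5·7^((m+1) - 1) - 2,
which is the claimed formula at N = m+1.
By induction, the statement is established for all N ≥ 1.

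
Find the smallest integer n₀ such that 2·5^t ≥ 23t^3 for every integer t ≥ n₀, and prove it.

At t = 4: 1250 < 1472, so the inequality fails and n₀ ≥ 5. We prove 2·5^t ≥ 23t^3 for all t ≥ 5.
For the base case t = 5: 2·5^t = 6250 and 23t^3 = 2875, so 6250 ≥ 2875.
Suppose the result is true for t = i, so 2·5^i ≥ 23i^3.
Then 2·5^(i + 1) = 5·(2·5^i) ≥ 5·(23i^3).
Also, for i ≥ 5 we have 5·(23i^3) ≥ 23(i+1)^3, since 5 ≥ (1 + 1/i)^3 for all i ≥ 5.
Combining, 2·5^(i + 1) ≥ 23(i+1)^3.
Hence, by induction on t, the claim holds for every t ≥ 5.
Hence the smallest such n₀ is 5.

n₀ = 5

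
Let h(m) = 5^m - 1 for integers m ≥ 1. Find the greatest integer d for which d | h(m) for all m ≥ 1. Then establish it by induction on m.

Computing the first values: h(1) = 4 and h(2) = 24; gcd(4, 24) = 4, so d ≤ 4.
We prove 4 | 5^m - 1 for all m ≥ 1 by induction on m.
Base case (m = 1): h(1) = 4 = 4·(1), so 4 | h(1).
Inductive step: suppose the statement holds for some p ≥ 1, i.e. 4 | h(p). Then
5^{p+1} − 1^{p+1} = 5·5^p − 1·1^p = 5·(5^p − 1^p) + (4)·1^p. The first term is divisible by 4 by the inductive hypothesis, and the second term (4)·1^p is divisible by 4 since 4 | 4. Hence 4 | h(p+1).
This completes the induction.
Therefore the largest such d is 4.

d = 4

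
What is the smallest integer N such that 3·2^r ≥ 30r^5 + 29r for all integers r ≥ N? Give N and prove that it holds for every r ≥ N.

At r = 27: 402653184 < 430467993, so the inequality fails and N ≥ 28. We prove 3·2^r ≥ 30r^5 + 29r for all r ≥ 28.
Base case (r = 28): 3·2^r = 805306368 and 30r^5 + 29r = 516311852, so 805306368 ≥ 516311852.
Inductive step: suppose the statement holds for some j ≥ 28, so 3·2^j ≥ 30j^5 + 29j.
Then 3·2^(j + 1) = 2·(3·2^j) ≥ 2·(30j^5 + 29j).
Also, for j ≥ 28 we have 2·(30j^5 + 29j) ≥ 30(j+1)^5 + 29(j+1), since 2·(30j^5 + 29j) − (30(j+1)^5 + 29(j+1)) = 30j^5 - 150j^4 - 300j^3 - 300j^2 - 121j - 59, which is nonnegative for all j ≥ 28.
Combining, 3·2^(j + 1) ≥ 30(j+1)^5 + 29(j+1).
By induction, the statement is established for all r ≥ 28.
Hence the smallest such N is 28.

N = 28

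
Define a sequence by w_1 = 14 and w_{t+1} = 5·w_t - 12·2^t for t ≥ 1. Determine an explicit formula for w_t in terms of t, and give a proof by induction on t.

Computing the first terms: w_1 = 14, w_2 = 46, w_3 = 182. This suggests w_t = 2^(t + 2) + 6·5^(t - 1).
Base step (t = 1): the formula gives 14 = 14 = w_1.
Inductive step: suppose the statement holds for some i ≥ 1, so w_i = 2^(i + 2) + 6·5^(i - 1).
Then w_{i+1} = 5·w_i - 12·2^i = 5·(2^(i + 2) + 6·5^(i - 1)) - 12·2^i = 2^(i + 3) + 6·5^i = 2^((i+1) + 2) + 6·5^((i+1) - 1),
which is the claimed formula at t = i+1.
By the principle of mathematical induction, the result holds for all t ≥ 1.

w_t = 2^(t + 2) + 6·5^(t - 1)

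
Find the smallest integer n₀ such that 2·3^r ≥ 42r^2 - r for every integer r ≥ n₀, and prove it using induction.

At r = 6: 1458 < 1506, so the inequality fails and n₀ ≥ 7. We prove 2·3^r ≥ 42r^2 - r for all r ≥ 7.
When r = 7: 2·3^r = 4374 and 42r^2 - r = 2051, so 4374 ≥ 2051.
Inductive step: suppose the statement holds for some m ≥ 7, so 2·3^m ≥ 42m^2 - m.
Then 2·3^(m + 1) = 3·(2·3^m) ≥ 3·(42m^2 - m).
Also, for m ≥ 7 we have 3·(42m^2 - m) ≥ 42(m+1)^2 - (m+1), since 3·(42m^2 - m) − (42(m+1)^2 - (m+1)) = 84m^2 - 86m - 41, which is nonnegative for all m ≥ 7.
Combining, 2·3^(m + 1) ≥ 42(m+1)^2 - (m+1).
This completes the induction.
Hence the smallest such n₀ is 7.

n₀ = 7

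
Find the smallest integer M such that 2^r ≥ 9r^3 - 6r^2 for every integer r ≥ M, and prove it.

At r = 14: 16384 < 23520, so the inequality fails and M ≥ 15. We prove 2^r ≥ 9r^3 - 6r^2 for all r ≥ 15.
For the base case r = 15: 2^r = 32768 and 9r^3 - 6r^2 = 29025, so 32768 ≥ 29025.
Suppose the result is true for r = j, so 2^j ≥ 9j^3 - 6j^2.
Then 2^(j + 1) = 2·(2^j) ≥ 2·(9j^3 - 6j^2).
Also, for j ≥ 15 we have 2·(9j^3 - 6j^2) ≥ 9(j+1)^3 - 6(j+1)^2, since 2·(9j^3 - 6j^2) − (9(j+1)^3 - 6(j+1)^2) = 9j^3 - 33j^2 - 15j - 3, which is nonnegative for all j ≥ 15.
Combining, 2^(j + 1) ≥ 9(j+1)^3 - 6(j+1)^2.
By the principle of mathematical induction, the result holds for all r ≥ 15.
Hence the smallest such M is 15.

M = 15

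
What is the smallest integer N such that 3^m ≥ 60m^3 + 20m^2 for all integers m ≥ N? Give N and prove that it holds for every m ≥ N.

N = 11

At m = 10: 59049 < 62000, so the inequality fails and N ≥ 11. We prove 3^m ≥ 60m^3 + 20m^2 for all m ≥ 11.
For the base case m = 11: 3^m = 177147 and 60m^3 + 20m^2 = 82280, so 177147 ≥ 82280.
Suppose the result is true for m = i, so 3^i ≥ 60i^3 + 20i^2.
Then 3^(i + 1) = 3·(3^i) ≥ 3·(60i^3 + 20i^2).
Also, for i ≥ 11 we have 3·(60i^3 + 20i^2) ≥ 60(i+1)^3 + 20(i+1)^2, since 3·(60i^3 + 20i^2) − (60(i+1)^3 + 20(i+1)^2) = 120i^3 - 140i^2 - 220i - 80, which is nonnegative for all i ≥ 11.
Combining, 3^(i + 1) ≥ 60(i+1)^3 + 20(i+1)^2.
By the principle of mathematical induction, the result holds for all m ≥ 11.
Hence the smallest such N is 11.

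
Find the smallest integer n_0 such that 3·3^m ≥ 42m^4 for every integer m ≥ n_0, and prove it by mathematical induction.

n_0 = 12

At m = 11: 531441 < 614922, so the inequality fails and n_0 ≥ 12. We prove 3·3^m ≥ 42m^4 for all m ≥ 12.
For the base case m = 12: 3·3^m = 1594323 and 42m^4 = 870912, so 1594323 ≥ 870912.
Inductive step: assume the claim holds for m = i, so 3·3^i ≥ 42i^4.
Then 3·3^(i + 1) = 3·(3·3^i) ≥ 3·(42i^4).
Also, for i ≥ 12 we have 3·(42i^4) ≥ 42(i+1)^4, since 3 ≥ (1 + 1/i)^4 for all i ≥ 12.
Combining, 3·3^(i + 1) ≥ 42(i+1)^4.
By the principle of mathematical induction, the result holds for all m ≥ 12.
Hence the smallest such n_0 is 12.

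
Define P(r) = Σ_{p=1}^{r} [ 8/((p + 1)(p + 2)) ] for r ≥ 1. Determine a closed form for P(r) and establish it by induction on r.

P(r) = 4r/(r + 2)

We claim P(r) = 4r/(r + 2) for all r ≥ 1.
For the base case r = 1: P(1) = 4/3, and the closed form gives 4/3. They agree.
Suppose the result is true for r = p, so P(p) = 4p/(p + 2).
Then P(p+1) = P(p) + (8/((p + 2)(p + 3))) = (4p/(p + 2)) + (8/((p + 2)(p + 3))).
Simplifying, P(p+1) = 4(p + 1)/(p + 3) = 4(p+1)/((p+1) + 2),
which is the closed form with r = p+1.
By the principle of mathematical induction, the result holds for all r ≥ 1.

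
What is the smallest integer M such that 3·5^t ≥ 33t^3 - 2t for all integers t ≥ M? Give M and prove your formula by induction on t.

At t = 4: 1875 < 2104, so the inequality fails and M ≥ 5. We prove 3·5^t ≥ 33t^3 - 2t for all t ≥ 5.
Base step (t = 5): 3·5^t = 9375 and 33t^3 - 2t = 4115, so 9375 ≥ 4115.
Inductive step: suppose the statement holds for some r ≥ 5, so 3·5^r ≥ 33r^3 - 2r.
Then 3·5^(r + 1) = 5·(3·5^r) ≥ 5·(33r^3 - 2r).
Also, for r ≥ 5 we have 5·(33r^3 - 2r) ≥ 33(r+1)^3 - 2(r+1), since 5·(33r^3 - 2r) − (33(r+1)^3 - 2(r+1)) = 132r^3 - 99r^2 - 107r - 31, which is nonnegative for all r ≥ 5.
Combining, 3·5^(r + 1) ≥ 33(r+1)^3 - 2(r+1).
Hence, by induction on t, the claim holds for every t ≥ 5.
Hence the smallest such M is 5.

M = 5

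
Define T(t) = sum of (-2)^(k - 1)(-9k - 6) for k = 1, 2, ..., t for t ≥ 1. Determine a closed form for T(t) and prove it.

We claim T(t) = 3(-2)^t(t + 1) - 3 for all t ≥ 1.
Base step (t = 1): T(1) = -15, and the closed form gives -15. They agree.
Inductive step: suppose the statement holds for some k ≥ 1, so T(k) = 3(-2)^k(k + 1) - 3.
Then T(k+1) = T(k) + ((-2)^k(-9k - 15)) = (3(-2)^k(k + 1) - 3) + ((-2)^k(-9k - 15)).
Simplifying, T(k+1) = -6(-2)^k·k - 12(-2)^k - 3 = 3(-2)^(k+1)((k+1) + 1) - 3,
which is the closed form with t = k+1.
This completes the induction.

T(t) = 3(-2)^t(t + 1) - 3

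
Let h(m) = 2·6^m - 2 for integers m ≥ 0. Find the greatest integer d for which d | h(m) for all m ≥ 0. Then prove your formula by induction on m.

d = 10

Computing the first values: h(0) = 0 and h(1) = 10; gcd(0, 10) = 10, so d ≤ 10.
We prove 10 | 2·6^m - 2 for all m ≥ 0 by induction on m.
When m = 0: h(0) = 0 = 10·(0), so 10 | h(0).
Suppose the result is true for m = j, i.e. 10 | h(j). Then
h(j+1) = 2·6^(j+1) - 2 = 6·(2·6^j - 2) + 10 = 6·h(j) + 10. The first term is divisible by 10 by the inductive hypothesis, and 10 is divisible by 10. Hence 10 | h(j+1).
Hence, by induction on m, the claim holds for every m ≥ 0.
Therefore the largest such d is 10.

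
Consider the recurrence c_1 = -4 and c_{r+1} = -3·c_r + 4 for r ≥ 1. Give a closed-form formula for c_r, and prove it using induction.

Computing the first terms: c_1 = -4, c_2 = 16, c_3 = -44. This suggests c_r = -5(-3)^(r - 1) + 1.
For the base case r = 1: the formula gives -4 = -4 = c_1.
For the inductive step, assume it holds for an arbitrary j ≥ 1, so c_j = -5(-3)^(j - 1) + 1.
Then c_{j+1} = -3·c_j + 4 = -3·(-5(-3)^(j - 1) + 1) + 4 = -5(-3)^j + 1 = -5(-3)^((j+1) - 1) + 1,
which is the claimed formula at r = j+1.
Hence, by induction on r, the claim holds for every r ≥ 1.

c_r = -5(-3)^(r - 1) + 1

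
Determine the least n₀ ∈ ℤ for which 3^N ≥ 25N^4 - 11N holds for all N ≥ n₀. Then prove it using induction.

At N = 11: 177147 < 365904, so the inequality fails and n₀ ≥ 12. We prove 3^N ≥ 25N^4 - 11N for all N ≥ 12.
Base step (N = 12): 3^N = 531441 and 25N^4 - 11N = 518268, so 531441 ≥ 518268.
Inductive step: assume the claim holds for N = m, so 3^m ≥ 25m^4 - 11m.
Then 3^(m + 1) = 3·(3^m) ≥ 3·(25m^4 - 11m).
Also, for m ≥ 12 we have 3·(25m^4 - 11m) ≥ 25(m+1)^4 - 11(m+1), since 3·(25m^4 - 11m) − (25(m+1)^4 - 11(m+1)) = 50m^4 - 100m^3 - 150m^2 - 122m - 14, which is nonnegative for all m ≥ 12.
Combining, 3^(m + 1) ≥ 25(m+1)^4 - 11(m+1).
By induction, the statement is established for all N ≥ 12.
Hence the smallest such n₀ is 12.

n₀ = 12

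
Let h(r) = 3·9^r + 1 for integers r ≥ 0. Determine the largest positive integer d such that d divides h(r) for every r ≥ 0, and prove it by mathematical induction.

Computing the first values: h(0) = 4 and h(1) = 28; gcd(4, 28) = 4, so d ≤ 4.
We prove 4 | 3·9^r + 1 for all r ≥ 0 by induction on r.
Base step (r = 0): h(0) = 4 = 4·(1), so 4 | h(0).
Suppose the result is true for r = i, i.e. 4 | h(i). Then
h(i+1) = 3·9^(i+1) + 1 = 9·(3·9^i + 1) - 8 = 9·h(i) - 8. The first term is divisible by 4 by the inductive hypothesis, and -8 is divisible by 4. Hence 4 | h(i+1).
Hence, by induction on r, the claim holds for every r ≥ 0.
Therefore the largest such d is 4.

d = 4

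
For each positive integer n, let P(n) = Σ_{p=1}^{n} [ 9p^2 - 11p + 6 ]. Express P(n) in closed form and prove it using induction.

P(n) = n(3n^2 - n + 2)

We claim P(n) = n(3n^2 - n + 2) for all n ≥ 1.
Base case (n = 1): P(1) = 4, and the closed form gives 4. They agree.
Inductive step: assume the claim holds for n = p, so P(p) = p(3p^2 - p + 2).
Then P(p+1) = P(p) + (9p^2 + 7p + 4) = (p(3p^2 - p + 2)) + (9p^2 + 7p + 4).
Simplifying, P(p+1) = (p + 1)(3p^2 + 5p + 4) = (p+1)(3(p+1)^2 - (p+1) + 2),
which is the closed form with n = p+1.
By the principle of mathematical induction, the result holds for all n ≥ 1.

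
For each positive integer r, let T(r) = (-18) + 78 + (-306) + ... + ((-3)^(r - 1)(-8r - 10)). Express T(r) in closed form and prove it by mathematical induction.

We claim T(r) = (-3)^r(2r + 3) - 3 for all r ≥ 1.
Base step (r = 1): T(1) = -18, and the closed form gives -18. They agree.
Inductive step: assume the claim holds for r = p, so T(p) = (-3)^p(2p + 3) - 3.
Then T(p+1) = T(p) + ((-3)^p(-8p - 18)) = ((-3)^p(2p + 3) - 3) + ((-3)^p(-8p - 18)).
Simplifying, T(p+1) = -6(-3)^p·p - 15(-3)^p - 3 = (-3)^(p+1)(2(p+1) + 3) - 3,
which is the closed form with r = p+1.
By the principle of mathematical induction, the result holds for all r ≥ 1.

T(r) = (-3)^r(2r + 3) - 3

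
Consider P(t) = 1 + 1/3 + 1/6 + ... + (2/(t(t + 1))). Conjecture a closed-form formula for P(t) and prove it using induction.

P(t) = 2t/(t + 1)

We claim P(t) = 2t/(t + 1) for all t ≥ 1.
For the base case t = 1: P(1) = 1, and the closed form gives 1. They agree.
Inductive step: assume the claim holds for t = m, so P(m) = 2m/(m + 1).
Then P(m+1) = P(m) + (2/((m + 1)(m + 2))) = (2m/(m + 1)) + (2/((m + 1)(m + 2))).
Simplifying, P(m+1) = 2(m + 1)/(m + 2) = 2(m+1)/((m+1) + 1),
which is the closed form with t = m+1.
By the principle of mathematical induction, the result holds for all t ≥ 1.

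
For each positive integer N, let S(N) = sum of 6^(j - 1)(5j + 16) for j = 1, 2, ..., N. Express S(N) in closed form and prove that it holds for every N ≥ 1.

S(N) = 6^N(N + 3) - 3

We claim S(N) = 6^N(N + 3) - 3 for all N ≥ 1.
For the base case N = 1: S(1) = 21, and the closed form gives 21. They agree.
Inductive step: suppose the statement holds for some j ≥ 1, so S(j) = 6^j(j + 3) - 3.
Then S(j+1) = S(j) + (6^j(5j + 21)) = (6^j(j + 3) - 3) + (6^j(5j + 21)).
Simplifying, S(j+1) = 6·6^j·j + 24·6^j - 3 = 6^(j+1)((j+1) + 3) - 3,
which is the closed form with N = j+1.
By induction, the statement is established for all N ≥ 1.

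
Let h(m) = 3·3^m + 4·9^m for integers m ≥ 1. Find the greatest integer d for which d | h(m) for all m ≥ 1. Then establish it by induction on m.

Computing the first values: h(1) = 45 and h(2) = 351; gcd(45, 351) = 9, so d ≤ 9.
We prove 9 | 3·3^m + 4·9^m for all m ≥ 1 by induction on m.
Base case (m = 1): h(1) = 45 = 9·(5), so 9 | h(1).
Inductive step: assume the claim holds for m = p, i.e. 9 | h(p). Then
h(p+1) − 9·h(p) = (3·3^(p+1) + 4·9^(p+1)) − 9·(3·3^p + 4·9^p) = (3)·3^p·(3 − 9) = (-18)·3^p. Since 9 | h(p) by the inductive hypothesis, 9 | 9·h(p); and 9 | -18 since -18 = 9·-2. Therefore 9 | h(p+1).
By the principle of mathematical induction, the result holds for all m ≥ 1.
Therefore the largest such d is 9.

d = 9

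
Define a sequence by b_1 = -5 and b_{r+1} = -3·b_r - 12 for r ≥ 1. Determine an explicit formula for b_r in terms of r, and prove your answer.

b_r = -2(-3)^(r - 1) - 3

Computing the first terms: b_1 = -5, b_2 = 3, b_3 = -21. This suggests b_r = -2(-3)^(r - 1) - 3.
Base case (r = 1): the formula gives -5 = -5 = b_1.
Inductive step: assume the claim holds for r = m, so b_m = -2(-3)^(m - 1) - 3.
Then b_{m+1} = -3·b_m - 12 = -3·(-2(-3)^(m - 1) - 3) - 12 = -2(-3)^m - 3 = -2(-3)^((m+1) - 1) - 3,
which is the claimed formula at r = m+1.
This completes the induction.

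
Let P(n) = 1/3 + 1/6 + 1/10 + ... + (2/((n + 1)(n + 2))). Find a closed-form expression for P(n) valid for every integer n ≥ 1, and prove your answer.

P(n) = n/(n + 2)

We claim P(n) = n/(n + 2) for all n ≥ 1.
When n = 1: P(1) = 1/3, and the closed form gives 1/3. They agree.
Inductive step: suppose the statement holds for some j ≥ 1, so P(j) = j/(j + 2).
Then P(j+1) = P(j) + (2/((j + 2)(j + 3))) = (j/(j + 2)) + (2/((j + 2)(j + 3))).
Simplifying, P(j+1) = (j + 1)/(j + 3) = (j+1)/((j+1) + 2),
which is the closed form with n = j+1.
Hence, by induction on n, the claim holds for every n ≥ 1.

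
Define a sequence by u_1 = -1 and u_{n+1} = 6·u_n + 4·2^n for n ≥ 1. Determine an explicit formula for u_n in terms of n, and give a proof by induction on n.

Computing the first terms: u_1 = -1, u_2 = 2, u_3 = 28. This suggests u_n = -2^n + 6^(n - 1).
When n = 1: the formula gives -1 = -1 = u_1.
For the inductive step, assume it holds for an arbitrary j ≥ 1, so u_j = -2^j + 6^(j - 1).
Then u_{j+1} = 6·u_j + 4·2^j = 6·(-2^j + 6^(j - 1)) + 4·2^j = -2^(j + 1) + 6^j = -2^(j+1) + 6^((j+1) - 1),
which is the claimed formula at n = j+1.
By the principle of mathematical induction, the result holds for all n ≥ 1.

u_n = -2^n + 6^(n - 1)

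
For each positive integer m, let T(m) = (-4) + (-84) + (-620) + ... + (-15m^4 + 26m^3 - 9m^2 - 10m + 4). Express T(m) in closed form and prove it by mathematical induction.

We claim T(m) = -m(3m^4 + m^3 - 5m^2 + 3m + 2) for all m ≥ 1.
When m = 1: T(1) = -4, and the closed form gives -4. They agree.
Inductive step: assume the claim holds for m = r, so T(r) = r(-3r^4 - r^3 + 5r^2 - 3r - 2).
Then T(r+1) = T(r) + (-15r^4 - 34r^3 - 21r^2 - 10r - 4) = (r(-3r^4 - r^3 + 5r^2 - 3r - 2)) + (-15r^4 - 34r^3 - 21r^2 - 10r - 4).
Simplifying, T(r+1) = -(r + 1)(3r^4 + 13r^3 + 16r^2 + 8r + 4) = -(r+1)(3(r+1)^4 + (r+1)^3 - 5(r+1)^2 + 3(r+1) + 2),
which is the closed form with m = r+1.
By induction, the statement is established for all m ≥ 1.

T(m) = -m(3m^4 + m^3 - 5m^2 + 3m + 2)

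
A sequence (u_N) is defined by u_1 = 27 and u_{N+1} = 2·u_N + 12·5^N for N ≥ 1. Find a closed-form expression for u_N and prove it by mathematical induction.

Computing the first terms: u_1 = 27, u_2 = 114, u_3 = 528. This suggests u_N = 7·2^(N - 1) + 4·5^N.
Base case (N = 1): the formula gives 27 = 27 = u_1.
Suppose the result is true for N = p, so u_p = 7·2^(p - 1) + 4·5^p.
Then u_{p+1} = 2·u_p + 12·5^p = 2·(7·2^(p - 1) + 4·5^p) + 12·5^p = 7·2^p + 4·5^(p + 1) = 7·2^((p+1) - 1) + 4·5^(p+1),
which is the claimed formula at N = p+1.
By the principle of mathematical induction, the result holds for all N ≥ 1.

u_N = 7·2^(N - 1) + 4·5^N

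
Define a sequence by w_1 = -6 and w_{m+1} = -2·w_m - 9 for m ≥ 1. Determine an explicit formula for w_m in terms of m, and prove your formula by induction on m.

Computing the first terms: w_1 = -6, w_2 = 3, w_3 = -15. This suggests w_m = -3(-2)^(m - 1) - 3.
Base case (m = 1): the formula gives -6 = -6 = w_1.
Suppose the result is true for m = j, so w_j = -3(-2)^(j - 1) - 3.
Then w_{j+1} = -2·w_j - 9 = -2·(-3(-2)^(j - 1) - 3) - 9 = -3(-2)^j - 3 = -3(-2)^((j+1) - 1) - 3,
which is the claimed formula at m = j+1.
By induction, the statement is established for all m ≥ 1.

w_m = -3(-2)^(m - 1) - 3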